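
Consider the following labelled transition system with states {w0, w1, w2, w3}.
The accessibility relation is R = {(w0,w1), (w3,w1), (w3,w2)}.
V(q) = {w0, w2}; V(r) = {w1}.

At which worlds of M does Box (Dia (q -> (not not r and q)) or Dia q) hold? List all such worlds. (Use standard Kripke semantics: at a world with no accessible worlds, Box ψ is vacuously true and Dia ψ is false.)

w1, w2

Let φ = Box (Dia (q -> (not not r and q)) or Dia q). Evaluate φ at each world:
  w0 (successors {w1}): φ is false.
  w1 (successors ∅): φ is true.
  w2 (successors ∅): φ is true.
  w3 (successors {w1, w2}): φ is false.
For instance, at w0:
  At w0: Box (Dia (q -> (not not r and q)) or Dia q) requires Dia (q -> (not not r and q)) or Dia q at every successor {w1}.
    Dia (q -> (not not r and q)) or Dia q fails at w1, so Box (Dia (q -> (not not r and q)) or Dia q) is false at w0.
      At w1: Dia (q -> (not not r and q)) is false, Dia q is false, so Dia (q -> (not not r and q)) or Dia q is false.
Satisfying worlds: {w1, w2}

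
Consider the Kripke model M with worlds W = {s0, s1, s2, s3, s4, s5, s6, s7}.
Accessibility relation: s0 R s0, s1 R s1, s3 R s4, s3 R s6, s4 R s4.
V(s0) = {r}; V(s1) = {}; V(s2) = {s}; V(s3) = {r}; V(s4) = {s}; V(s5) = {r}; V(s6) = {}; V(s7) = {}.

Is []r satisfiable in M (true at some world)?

Let φ = []r. Evaluate φ at each world:
  s0 (successors {s0}): φ is true.
  s1 (successors {s1}): φ is false.
  s2 (successors ∅): φ is true.
  s3 (successors {s4, s6}): φ is false.
  s4 (successors {s4}): φ is false.
  s5 (successors ∅): φ is true.
  s6 (successors ∅): φ is true.
  s7 (successors ∅): φ is true.
Detail at s0 (witness):
  At s0: []r requires r at every successor {s0}.
    At s0: r is true.
  So []r is true at s0.

Yes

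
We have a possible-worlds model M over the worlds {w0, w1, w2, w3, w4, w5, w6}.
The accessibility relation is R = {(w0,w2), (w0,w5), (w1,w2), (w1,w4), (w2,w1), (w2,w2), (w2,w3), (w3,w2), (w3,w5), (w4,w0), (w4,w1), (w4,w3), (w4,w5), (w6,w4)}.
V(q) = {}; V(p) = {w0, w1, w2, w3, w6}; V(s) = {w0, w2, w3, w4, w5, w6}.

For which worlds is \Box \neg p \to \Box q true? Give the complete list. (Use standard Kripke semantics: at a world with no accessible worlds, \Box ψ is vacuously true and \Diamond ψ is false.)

Let φ = \Box \neg p \to \Box q. Evaluate φ at each world:
  w0 (successors {w2, w5}): φ is true.
  w1 (successors {w2, w4}): φ is true.
  w2 (successors {w1, w2, w3}): φ is true.
  w3 (successors {w2, w5}): φ is true.
  w4 (successors {w0, w1, w3, w5}): φ is true.
  w5 (successors ∅): φ is true.
  w6 (successors {w4}): φ is false.
For instance, at w6:
  At w6: \Box \neg p is true, \Box q is false, so \Box \neg p \to \Box q is false.
    At w6: \Box \neg p requires \neg p at every successor {w4}.
      At w4: \neg p is true.
    So \Box \neg p is true at w6.
    At w6: \Box q requires q at every successor {w4}.
      q fails at w4, so \Box q is false at w6.
Satisfying worlds: {w0, w1, w2, w3, w4, w5}

w0, w1, w2, w3, w4, w5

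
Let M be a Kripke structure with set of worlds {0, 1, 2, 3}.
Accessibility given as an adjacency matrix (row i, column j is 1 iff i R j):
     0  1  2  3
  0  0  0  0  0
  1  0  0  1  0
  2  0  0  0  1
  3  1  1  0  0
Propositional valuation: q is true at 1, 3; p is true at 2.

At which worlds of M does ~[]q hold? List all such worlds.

Let φ = ~[]q. Evaluate φ at each world:
  0 (successors ∅): φ is false.
  1 (successors {2}): φ is true.
  2 (successors {3}): φ is false.
  3 (successors {0, 1}): φ is true.
For instance, at 2:
  At 2: []q is true, so ~[]q is false.
    At 2: []q requires q at every successor {3}.
      At 3: q is true.
    So []q is true at 2.
Satisfying worlds: {1, 3}

1, 3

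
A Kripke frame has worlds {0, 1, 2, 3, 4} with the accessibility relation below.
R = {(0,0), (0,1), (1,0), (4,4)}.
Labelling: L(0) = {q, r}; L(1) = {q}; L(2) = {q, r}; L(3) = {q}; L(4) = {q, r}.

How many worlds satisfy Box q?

5

Let φ = Box q. Evaluate φ at each world:
  0 (successors {0, 1}): φ is true.
  1 (successors {0}): φ is true.
  2 (successors ∅): φ is true.
  3 (successors ∅): φ is true.
  4 (successors {4}): φ is true.
For instance, at 4:
  At 4: Box q requires q at every successor {4}.
    At 4: q is true.
  So Box q is true at 4.
Satisfying worlds: {0, 1, 2, 3, 4}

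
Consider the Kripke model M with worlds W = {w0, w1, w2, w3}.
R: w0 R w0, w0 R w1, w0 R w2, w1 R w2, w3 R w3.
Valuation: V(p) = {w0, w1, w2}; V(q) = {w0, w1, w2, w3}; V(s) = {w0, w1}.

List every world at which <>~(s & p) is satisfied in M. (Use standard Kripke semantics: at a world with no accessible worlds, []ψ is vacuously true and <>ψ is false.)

w0, w1, w3

Recall that <>ψ holds at a world iff ψ holds at some accessible world.
Let φ = <>~(s & p). Evaluate φ at each world:
  w0 (successors {w0, w1, w2}): φ is true.
  w1 (successors {w2}): φ is true.
  w2 (successors ∅): φ is false.
  w3 (successors {w3}): φ is true.
For instance, at w1:
  At w1: <>~(s & p) requires ~(s & p) at some successor in {w2}.
    ~(s & p) holds at w2, so <>~(s & p) is true at w1.
Satisfying worlds: {w0, w1, w3}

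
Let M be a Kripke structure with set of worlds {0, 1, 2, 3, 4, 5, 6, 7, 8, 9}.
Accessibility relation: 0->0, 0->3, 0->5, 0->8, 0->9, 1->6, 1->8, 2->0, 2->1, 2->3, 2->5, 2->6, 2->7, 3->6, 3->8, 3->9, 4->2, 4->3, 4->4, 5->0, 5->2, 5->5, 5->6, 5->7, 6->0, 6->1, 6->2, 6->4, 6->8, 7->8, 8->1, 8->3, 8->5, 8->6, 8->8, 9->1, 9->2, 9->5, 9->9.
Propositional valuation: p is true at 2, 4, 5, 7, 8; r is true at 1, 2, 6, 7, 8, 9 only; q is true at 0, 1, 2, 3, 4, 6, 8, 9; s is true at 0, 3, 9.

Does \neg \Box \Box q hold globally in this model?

Recall that \Box ψ holds at a world iff ψ holds at every accessible world, and \Diamond ψ holds iff ψ holds at some accessible world.
Let φ = \neg \Box \Box q. Evaluate φ at each world:
  0 (successors {0, 3, 5, 8, 9}): φ is true.
  1 (successors {6, 8}): φ is true.
  2 (successors {0, 1, 3, 5, 6, 7}): φ is true.
  3 (successors {6, 8, 9}): φ is true.
  4 (successors {2, 3, 4}): φ is true.
  5 (successors {0, 2, 5, 6, 7}): φ is true.
  6 (successors {0, 1, 2, 4, 8}): φ is true.
  7 (successors {8}): φ is true.
  8 (successors {1, 3, 5, 6, 8}): φ is true.
  9 (successors {1, 2, 5, 9}): φ is true.
For instance, at 3:
  At 3: \Box \Box q is false, so \neg \Box \Box q is true.
    At 3: \Box \Box q requires \Box q at every successor {6, 8, 9}.
      \Box q fails at 8, so \Box \Box q is false at 3.

Yes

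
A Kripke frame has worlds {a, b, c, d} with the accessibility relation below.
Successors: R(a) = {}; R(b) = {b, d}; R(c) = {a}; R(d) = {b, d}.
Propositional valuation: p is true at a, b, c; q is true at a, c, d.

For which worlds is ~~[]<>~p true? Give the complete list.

Let φ = ~~[]<>~p. Evaluate φ at each world:
  a (successors ∅): φ is true.
  b (successors {b, d}): φ is true.
  c (successors {a}): φ is false.
  d (successors {b, d}): φ is true.
For instance, at c:
  At c: ~[]<>~p is true, so ~~[]<>~p is false.
    At c: []<>~p is false, so ~[]<>~p is true.
      At c: []<>~p requires <>~p at every successor {a}.
        <>~p fails at a, so []<>~p is false at c.
Satisfying worlds: {a, b, d}

a, b, d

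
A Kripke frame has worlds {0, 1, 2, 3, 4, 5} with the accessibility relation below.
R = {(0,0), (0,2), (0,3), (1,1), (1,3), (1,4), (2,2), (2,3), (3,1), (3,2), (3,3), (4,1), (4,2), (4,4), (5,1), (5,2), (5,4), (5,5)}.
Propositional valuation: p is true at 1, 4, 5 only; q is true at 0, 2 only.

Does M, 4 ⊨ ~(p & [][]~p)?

Recall that []ψ holds at a world iff ψ holds at every accessible world, and <>ψ holds iff ψ holds at some accessible world.
At 4: p & [][]~p is false, so ~(p & [][]~p) is true.
  At 4: p is true, [][]~p is false, so p & [][]~p is false.
    At 4: [][]~p requires []~p at every successor {1, 2, 4}.
      []~p fails at 1, so [][]~p is false at 4.

Yes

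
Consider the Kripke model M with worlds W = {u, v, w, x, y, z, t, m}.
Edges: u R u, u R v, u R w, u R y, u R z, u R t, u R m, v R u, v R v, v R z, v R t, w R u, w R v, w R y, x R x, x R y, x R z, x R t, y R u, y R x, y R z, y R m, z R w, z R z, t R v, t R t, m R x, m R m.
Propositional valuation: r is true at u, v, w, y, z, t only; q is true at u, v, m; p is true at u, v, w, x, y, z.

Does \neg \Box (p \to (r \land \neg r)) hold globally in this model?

Yes

Recall that \Box ψ holds at a world iff ψ holds at every accessible world, and \Diamond ψ holds iff ψ holds at some accessible world.
Let φ = \neg \Box (p \to (r \land \neg r)). Evaluate φ at each world:
  u (successors {u, v, w, y, z, t, m}): φ is true.
  v (successors {u, v, z, t}): φ is true.
  w (successors {u, v, y}): φ is true.
  x (successors {x, y, z, t}): φ is true.
  y (successors {u, x, z, m}): φ is true.
  z (successors {w, z}): φ is true.
  t (successors {v, t}): φ is true.
  m (successors {x, m}): φ is true.
For instance, at z:
  At z: \Box (p \to (r \land \neg r)) is false, so \neg \Box (p \to (r \land \neg r)) is true.
    At z: \Box (p \to (r \land \neg r)) requires p \to (r \land \neg r) at every successor {w, z}.
      p \to (r \land \neg r) fails at w, so \Box (p \to (r \land \neg r)) is false at z.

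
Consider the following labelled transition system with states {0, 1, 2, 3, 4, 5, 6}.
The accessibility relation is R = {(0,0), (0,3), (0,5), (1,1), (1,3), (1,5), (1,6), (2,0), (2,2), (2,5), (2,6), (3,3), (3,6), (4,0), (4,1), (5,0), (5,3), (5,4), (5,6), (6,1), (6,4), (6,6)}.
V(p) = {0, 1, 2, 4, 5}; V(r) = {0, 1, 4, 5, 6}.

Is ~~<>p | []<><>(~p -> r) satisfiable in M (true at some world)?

Let φ = ~~<>p | []<><>(~p -> r). Evaluate φ at each world:
  0 (successors {0, 3, 5}): φ is true.
  1 (successors {1, 3, 5, 6}): φ is true.
  2 (successors {0, 2, 5, 6}): φ is true.
  3 (successors {3, 6}): φ is true.
  4 (successors {0, 1}): φ is true.
  5 (successors {0, 3, 4, 6}): φ is true.
  6 (successors {1, 4, 6}): φ is true.
Detail at 0 (witness):
  At 0: ~~<>p is true, []<><>(~p -> r) is true, so ~~<>p | []<><>(~p -> r) is true.
    At 0: ~<>p is false, so ~~<>p is true.
      At 0: <>p is true, so ~<>p is false.
    At 0: []<><>(~p -> r) requires <><>(~p -> r) at every successor {0, 3, 5}.
      At 0: <><>(~p -> r) is true.
      At 3: <><>(~p -> r) is true.
      At 5: <><>(~p -> r) is true.
    So []<><>(~p -> r) is true at 0.

Yes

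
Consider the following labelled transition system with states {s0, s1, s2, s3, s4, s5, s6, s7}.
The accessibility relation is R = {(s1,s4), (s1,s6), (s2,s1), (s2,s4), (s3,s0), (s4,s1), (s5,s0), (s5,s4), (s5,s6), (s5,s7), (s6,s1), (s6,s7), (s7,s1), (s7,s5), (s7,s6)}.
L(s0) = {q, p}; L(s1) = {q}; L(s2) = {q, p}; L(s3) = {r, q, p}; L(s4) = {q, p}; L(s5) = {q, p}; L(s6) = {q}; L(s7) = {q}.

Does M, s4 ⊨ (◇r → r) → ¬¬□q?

Yes

At s4: ◇r → r is true, ¬¬□q is true, so (◇r → r) → ¬¬□q is true.
  At s4: ◇r is false, r is false, so ◇r → r is true.
    At s4: ◇r requires r at some successor in {s1}.
      At s1: r is false.
    So ◇r is false at s4.
  At s4: ¬□q is false, so ¬¬□q is true.
    At s4: □q is true, so ¬□q is false.
      At s4: □q requires q at every successor {s1}.
        At s1: q is true.
      So □q is true at s4.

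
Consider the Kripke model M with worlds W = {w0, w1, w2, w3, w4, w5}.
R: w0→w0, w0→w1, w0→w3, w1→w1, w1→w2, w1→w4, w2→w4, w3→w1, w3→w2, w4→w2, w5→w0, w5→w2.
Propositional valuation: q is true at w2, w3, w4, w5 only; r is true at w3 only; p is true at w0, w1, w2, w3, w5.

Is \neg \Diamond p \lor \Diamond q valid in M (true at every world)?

Recall that \Diamond ψ holds at a world iff ψ holds at some accessible world.
Let φ = \neg \Diamond p \lor \Diamond q. Evaluate φ at each world:
  w0 (successors {w0, w1, w3}): φ is true.
  w1 (successors {w1, w2, w4}): φ is true.
  w2 (successors {w4}): φ is true.
  w3 (successors {w1, w2}): φ is true.
  w4 (successors {w2}): φ is true.
  w5 (successors {w0, w2}): φ is true.
For instance, at w0:
  At w0: \neg \Diamond p is false, \Diamond q is true, so \neg \Diamond p \lor \Diamond q is true.
    At w0: \Diamond p is true, so \neg \Diamond p is false.
      At w0: \Diamond p requires p at some successor in {w0, w1, w3}.
        p holds at w0, so \Diamond p is true at w0.
    At w0: \Diamond q requires q at some successor in {w0, w1, w3}.
      q holds at w3, so \Diamond q is true at w0.

Yes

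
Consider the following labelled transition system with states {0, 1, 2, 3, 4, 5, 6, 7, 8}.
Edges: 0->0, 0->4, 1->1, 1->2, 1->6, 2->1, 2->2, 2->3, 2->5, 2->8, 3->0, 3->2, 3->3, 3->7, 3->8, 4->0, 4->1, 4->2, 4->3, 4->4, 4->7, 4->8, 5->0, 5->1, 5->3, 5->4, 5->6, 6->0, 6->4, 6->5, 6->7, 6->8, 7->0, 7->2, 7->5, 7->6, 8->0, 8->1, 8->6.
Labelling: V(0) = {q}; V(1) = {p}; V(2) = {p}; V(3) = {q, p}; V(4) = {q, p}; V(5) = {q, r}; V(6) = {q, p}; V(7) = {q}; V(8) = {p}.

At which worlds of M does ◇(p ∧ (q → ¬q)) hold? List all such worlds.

1, 2, 3, 4, 5, 6, 7, 8

Let φ = ◇(p ∧ (q → ¬q)). Evaluate φ at each world:
  0 (successors {0, 4}): φ is false.
  1 (successors {1, 2, 6}): φ is true.
  2 (successors {1, 2, 3, 5, 8}): φ is true.
  3 (successors {0, 2, 3, 7, 8}): φ is true.
  4 (successors {0, 1, 2, 3, 4, 7, 8}): φ is true.
  5 (successors {0, 1, 3, 4, 6}): φ is true.
  6 (successors {0, 4, 5, 7, 8}): φ is true.
  7 (successors {0, 2, 5, 6}): φ is true.
  8 (successors {0, 1, 6}): φ is true.
For instance, at 4:
  At 4: ◇(p ∧ (q → ¬q)) requires p ∧ (q → ¬q) at some successor in {0, 1, 2, 3, 4, 7, 8}.
    p ∧ (q → ¬q) holds at 1, so ◇(p ∧ (q → ¬q)) is true at 4.
Satisfying worlds: {1, 2, 3, 4, 5, 6, 7, 8}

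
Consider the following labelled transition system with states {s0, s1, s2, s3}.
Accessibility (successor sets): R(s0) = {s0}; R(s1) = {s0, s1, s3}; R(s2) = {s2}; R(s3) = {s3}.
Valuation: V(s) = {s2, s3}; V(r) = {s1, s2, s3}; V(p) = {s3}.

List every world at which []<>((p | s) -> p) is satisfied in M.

s0, s1, s3

Recall that []ψ holds at a world iff ψ holds at every accessible world, and <>ψ holds iff ψ holds at some accessible world.
Let φ = []<>((p | s) -> p). Evaluate φ at each world:
  s0 (successors {s0}): φ is true.
  s1 (successors {s0, s1, s3}): φ is true.
  s2 (successors {s2}): φ is false.
  s3 (successors {s3}): φ is true.
For instance, at s1:
  At s1: []<>((p | s) -> p) requires <>((p | s) -> p) at every successor {s0, s1, s3}.
      At s0: <>((p | s) -> p) requires (p | s) -> p at some successor in {s0}.
        (p | s) -> p holds at s0, so <>((p | s) -> p) is true at s0.
      At s1: <>((p | s) -> p) requires (p | s) -> p at some successor in {s0, s1, s3}.
        (p | s) -> p holds at s0, so <>((p | s) -> p) is true at s1.
      At s3: <>((p | s) -> p) requires (p | s) -> p at some successor in {s3}.
        (p | s) -> p holds at s3, so <>((p | s) -> p) is true at s3.
  So []<>((p | s) -> p) is true at s1.
Satisfying worlds: {s0, s1, s3}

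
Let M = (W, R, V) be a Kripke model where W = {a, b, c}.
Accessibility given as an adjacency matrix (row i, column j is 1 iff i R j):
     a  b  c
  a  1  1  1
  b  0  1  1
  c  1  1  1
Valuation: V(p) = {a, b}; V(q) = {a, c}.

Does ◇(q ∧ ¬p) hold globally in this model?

Yes

Let φ = ◇(q ∧ ¬p). Evaluate φ at each world:
  a (successors {a, b, c}): φ is true.
  b (successors {b, c}): φ is true.
  c (successors {a, b, c}): φ is true.
For instance, at a:
  At a: ◇(q ∧ ¬p) requires q ∧ ¬p at some successor in {a, b, c}.
    q ∧ ¬p holds at c, so ◇(q ∧ ¬p) is true at a.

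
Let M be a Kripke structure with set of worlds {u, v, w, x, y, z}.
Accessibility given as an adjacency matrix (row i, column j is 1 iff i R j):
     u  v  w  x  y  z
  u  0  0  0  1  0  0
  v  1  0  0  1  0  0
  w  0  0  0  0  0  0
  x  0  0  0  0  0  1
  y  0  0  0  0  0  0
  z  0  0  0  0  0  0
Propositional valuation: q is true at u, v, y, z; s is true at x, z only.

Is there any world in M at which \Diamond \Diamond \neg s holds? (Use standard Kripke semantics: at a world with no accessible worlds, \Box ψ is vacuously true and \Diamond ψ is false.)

No

Let φ = \Diamond \Diamond \neg s. Evaluate φ at each world:
  u (successors {x}): φ is false.
  v (successors {u, x}): φ is false.
  w (successors ∅): φ is false.
  x (successors {z}): φ is false.
  y (successors ∅): φ is false.
  z (successors ∅): φ is false.
For instance, at u:
  At u: \Diamond \Diamond \neg s requires \Diamond \neg s at some successor in {x}.
    At x: \Diamond \neg s is false.
  So \Diamond \Diamond \neg s is false at u.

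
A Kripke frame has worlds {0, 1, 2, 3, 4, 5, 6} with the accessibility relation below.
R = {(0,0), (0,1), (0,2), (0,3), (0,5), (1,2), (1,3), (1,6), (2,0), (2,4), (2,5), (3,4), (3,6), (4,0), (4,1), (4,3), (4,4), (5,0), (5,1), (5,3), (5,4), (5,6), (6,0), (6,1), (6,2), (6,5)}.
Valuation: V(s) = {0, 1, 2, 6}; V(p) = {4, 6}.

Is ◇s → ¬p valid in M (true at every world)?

No

Recall that ◇ψ holds at a world iff ψ holds at some accessible world.
Let φ = ◇s → ¬p. Evaluate φ at each world:
  0 (successors {0, 1, 2, 3, 5}): φ is true.
  1 (successors {2, 3, 6}): φ is true.
  2 (successors {0, 4, 5}): φ is true.
  3 (successors {4, 6}): φ is true.
  4 (successors {0, 1, 3, 4}): φ is false.
  5 (successors {0, 1, 3, 4, 6}): φ is true.
  6 (successors {0, 1, 2, 5}): φ is false.
Detail at 4 (counterexample):
  At 4: ◇s is true, ¬p is false, so ◇s → ¬p is false.
    At 4: ◇s requires s at some successor in {0, 1, 3, 4}.
      s holds at 0, so ◇s is true at 4.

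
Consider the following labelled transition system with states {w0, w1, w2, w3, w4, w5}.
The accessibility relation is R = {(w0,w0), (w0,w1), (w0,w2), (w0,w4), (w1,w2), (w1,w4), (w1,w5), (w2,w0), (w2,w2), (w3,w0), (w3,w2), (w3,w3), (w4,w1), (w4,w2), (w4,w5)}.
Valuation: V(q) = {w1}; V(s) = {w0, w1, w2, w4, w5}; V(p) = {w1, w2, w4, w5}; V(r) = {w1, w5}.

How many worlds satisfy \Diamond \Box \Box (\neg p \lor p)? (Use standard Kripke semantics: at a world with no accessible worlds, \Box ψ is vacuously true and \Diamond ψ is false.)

Let φ = \Diamond \Box \Box (\neg p \lor p). Evaluate φ at each world:
  w0 (successors {w0, w1, w2, w4}): φ is true.
  w1 (successors {w2, w4, w5}): φ is true.
  w2 (successors {w0, w2}): φ is true.
  w3 (successors {w0, w2, w3}): φ is true.
  w4 (successors {w1, w2, w5}): φ is true.
  w5 (successors ∅): φ is false.
For instance, at w2:
  At w2: \Diamond \Box \Box (\neg p \lor p) requires \Box \Box (\neg p \lor p) at some successor in {w0, w2}.
    \Box \Box (\neg p \lor p) holds at w0, so \Diamond \Box \Box (\neg p \lor p) is true at w2.
      At w0: \Box \Box (\neg p \lor p) requires \Box (\neg p \lor p) at every successor {w0, w1, w2, w4}.
        At w0: \Box (\neg p \lor p) is true.
        At w1: \Box (\neg p \lor p) is true.
        At w2: \Box (\neg p \lor p) is true.
        At w4: \Box (\neg p \lor p) is true.
      So \Box \Box (\neg p \lor p) is true at w0.
Satisfying worlds: {w0, w1, w2, w3, w4}

5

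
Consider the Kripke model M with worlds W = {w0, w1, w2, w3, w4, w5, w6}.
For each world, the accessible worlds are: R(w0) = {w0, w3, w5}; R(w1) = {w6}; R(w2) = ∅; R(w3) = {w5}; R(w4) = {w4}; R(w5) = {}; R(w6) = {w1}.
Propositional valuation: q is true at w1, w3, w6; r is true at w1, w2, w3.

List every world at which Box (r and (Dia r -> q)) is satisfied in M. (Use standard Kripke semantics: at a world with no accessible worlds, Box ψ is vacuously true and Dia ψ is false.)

w2, w5, w6

Let φ = Box (r and (Dia r -> q)). Evaluate φ at each world:
  w0 (successors {w0, w3, w5}): φ is false.
  w1 (successors {w6}): φ is false.
  w2 (successors ∅): φ is true.
  w3 (successors {w5}): φ is false.
  w4 (successors {w4}): φ is false.
  w5 (successors ∅): φ is true.
  w6 (successors {w1}): φ is true.
For instance, at w4:
  At w4: Box (r and (Dia r -> q)) requires r and (Dia r -> q) at every successor {w4}.
    r and (Dia r -> q) fails at w4, so Box (r and (Dia r -> q)) is false at w4.
      At w4: r is false, Dia r -> q is true, so r and (Dia r -> q) is false.
Satisfying worlds: {w2, w5, w6}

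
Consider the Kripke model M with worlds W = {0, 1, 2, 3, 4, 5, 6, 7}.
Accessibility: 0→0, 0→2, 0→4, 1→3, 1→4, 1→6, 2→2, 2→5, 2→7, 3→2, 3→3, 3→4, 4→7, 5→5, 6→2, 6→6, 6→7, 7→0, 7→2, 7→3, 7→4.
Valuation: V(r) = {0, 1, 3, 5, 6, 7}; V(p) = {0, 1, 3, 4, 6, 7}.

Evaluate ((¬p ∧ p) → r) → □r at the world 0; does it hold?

At 0: (¬p ∧ p) → r is true, □r is false, so ((¬p ∧ p) → r) → □r is false.
  At 0: □r requires r at every successor {0, 2, 4}.
    r fails at 2, so □r is false at 0.

No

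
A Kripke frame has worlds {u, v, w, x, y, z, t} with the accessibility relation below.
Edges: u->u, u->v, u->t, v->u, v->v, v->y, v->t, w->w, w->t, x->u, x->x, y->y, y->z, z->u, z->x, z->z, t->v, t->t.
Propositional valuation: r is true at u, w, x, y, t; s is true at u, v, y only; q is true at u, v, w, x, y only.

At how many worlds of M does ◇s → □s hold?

1

Let φ = ◇s → □s. Evaluate φ at each world:
  u (successors {u, v, t}): φ is false.
  v (successors {u, v, y, t}): φ is false.
  w (successors {w, t}): φ is true.
  x (successors {u, x}): φ is false.
  y (successors {y, z}): φ is false.
  z (successors {u, x, z}): φ is false.
  t (successors {v, t}): φ is false.
For instance, at w:
  At w: ◇s is false, □s is false, so ◇s → □s is true.
    At w: ◇s requires s at some successor in {w, t}.
      At w: s is false.
      At t: s is false.
    So ◇s is false at w.
    At w: □s requires s at every successor {w, t}.
      s fails at w, so □s is false at w.
Satisfying worlds: {w}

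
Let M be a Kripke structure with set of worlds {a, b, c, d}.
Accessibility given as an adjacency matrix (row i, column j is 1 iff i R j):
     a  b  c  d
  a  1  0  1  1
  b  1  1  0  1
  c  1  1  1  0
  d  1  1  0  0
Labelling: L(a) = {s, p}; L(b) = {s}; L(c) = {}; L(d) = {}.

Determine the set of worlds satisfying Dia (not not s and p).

Let φ = Dia (not not s and p). Evaluate φ at each world:
  a (successors {a, c, d}): φ is true.
  b (successors {a, b, d}): φ is true.
  c (successors {a, b, c}): φ is true.
  d (successors {a, b}): φ is true.
For instance, at a:
  At a: Dia (not not s and p) requires not not s and p at some successor in {a, c, d}.
    not not s and p holds at a, so Dia (not not s and p) is true at a.
Satisfying worlds: {a, b, c, d}

a, b, c, d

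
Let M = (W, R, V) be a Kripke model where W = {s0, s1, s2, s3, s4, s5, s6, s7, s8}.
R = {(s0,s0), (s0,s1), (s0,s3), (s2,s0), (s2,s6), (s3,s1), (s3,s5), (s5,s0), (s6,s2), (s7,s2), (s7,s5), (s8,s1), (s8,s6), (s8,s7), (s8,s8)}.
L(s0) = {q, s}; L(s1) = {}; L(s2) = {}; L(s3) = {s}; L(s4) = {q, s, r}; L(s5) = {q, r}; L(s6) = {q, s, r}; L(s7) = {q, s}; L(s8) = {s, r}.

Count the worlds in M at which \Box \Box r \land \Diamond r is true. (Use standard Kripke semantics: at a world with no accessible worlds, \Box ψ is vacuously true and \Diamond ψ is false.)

Let φ = \Box \Box r \land \Diamond r. Evaluate φ at each world:
  s0 (successors {s0, s1, s3}): φ is false.
  s1 (successors ∅): φ is false.
  s2 (successors {s0, s6}): φ is false.
  s3 (successors {s1, s5}): φ is false.
  s4 (successors ∅): φ is false.
  s5 (successors {s0}): φ is false.
  s6 (successors {s2}): φ is false.
  s7 (successors {s2, s5}): φ is false.
  s8 (successors {s1, s6, s7, s8}): φ is false.
For instance, at s0:
  At s0: \Box \Box r is false, \Diamond r is false, so \Box \Box r \land \Diamond r is false.
    At s0: \Box \Box r requires \Box r at every successor {s0, s1, s3}.
      \Box r fails at s0, so \Box \Box r is false at s0.
    At s0: \Diamond r requires r at some successor in {s0, s1, s3}.
      At s0: r is false.
      At s1: r is false.
      At s3: r is false.
    So \Diamond r is false at s0.
Satisfying worlds: none.

0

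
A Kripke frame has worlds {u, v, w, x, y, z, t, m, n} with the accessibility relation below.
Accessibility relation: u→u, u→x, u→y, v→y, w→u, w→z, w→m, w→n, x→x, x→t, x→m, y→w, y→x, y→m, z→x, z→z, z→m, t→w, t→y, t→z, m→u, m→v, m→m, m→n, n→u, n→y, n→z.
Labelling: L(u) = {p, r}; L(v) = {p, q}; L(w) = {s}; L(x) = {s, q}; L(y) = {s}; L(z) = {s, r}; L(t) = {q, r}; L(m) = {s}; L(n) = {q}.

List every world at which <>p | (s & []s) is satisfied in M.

u, w, y, z, m, n

Let φ = <>p | (s & []s). Evaluate φ at each world:
  u (successors {u, x, y}): φ is true.
  v (successors {y}): φ is false.
  w (successors {u, z, m, n}): φ is true.
  x (successors {x, t, m}): φ is false.
  y (successors {w, x, m}): φ is true.
  z (successors {x, z, m}): φ is true.
  t (successors {w, y, z}): φ is false.
  m (successors {u, v, m, n}): φ is true.
  n (successors {u, y, z}): φ is true.
For instance, at n:
  At n: <>p is true, s & []s is false, so <>p | (s & []s) is true.
    At n: <>p requires p at some successor in {u, y, z}.
      p holds at u, so <>p is true at n.
    At n: s is false, []s is false, so s & []s is false.
      At n: []s requires s at every successor {u, y, z}.
        s fails at u, so []s is false at n.
Satisfying worlds: {u, w, y, z, m, n}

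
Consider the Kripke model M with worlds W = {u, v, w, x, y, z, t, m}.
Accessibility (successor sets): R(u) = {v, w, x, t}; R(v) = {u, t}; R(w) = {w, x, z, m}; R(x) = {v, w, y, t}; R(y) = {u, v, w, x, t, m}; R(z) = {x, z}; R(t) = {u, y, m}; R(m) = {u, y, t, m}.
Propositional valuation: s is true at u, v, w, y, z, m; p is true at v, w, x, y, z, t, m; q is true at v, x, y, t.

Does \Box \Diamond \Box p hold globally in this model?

Let φ = \Box \Diamond \Box p. Evaluate φ at each world:
  u (successors {v, w, x, t}): φ is true.
  v (successors {u, t}): φ is true.
  w (successors {w, x, z, m}): φ is true.
  x (successors {v, w, y, t}): φ is true.
  y (successors {u, v, w, x, t, m}): φ is true.
  z (successors {x, z}): φ is true.
  t (successors {u, y, m}): φ is true.
  m (successors {u, y, t, m}): φ is true.
For instance, at w:
  At w: \Box \Diamond \Box p requires \Diamond \Box p at every successor {w, x, z, m}.
    At w: \Diamond \Box p is true.
    At x: \Diamond \Box p is true.
    At z: \Diamond \Box p is true.
    At m: \Diamond \Box p is true.
  So \Box \Diamond \Box p is true at w.

Yes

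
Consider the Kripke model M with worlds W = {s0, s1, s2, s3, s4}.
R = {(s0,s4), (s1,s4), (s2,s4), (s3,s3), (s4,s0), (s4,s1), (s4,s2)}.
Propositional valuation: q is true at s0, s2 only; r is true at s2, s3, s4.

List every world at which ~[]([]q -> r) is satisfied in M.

none

Recall that []ψ holds at a world iff ψ holds at every accessible world, and <>ψ holds iff ψ holds at some accessible world.
Let φ = ~[]([]q -> r). Evaluate φ at each world:
  s0 (successors {s4}): φ is false.
  s1 (successors {s4}): φ is false.
  s2 (successors {s4}): φ is false.
  s3 (successors {s3}): φ is false.
  s4 (successors {s0, s1, s2}): φ is false.
For instance, at s0:
  At s0: []([]q -> r) is true, so ~[]([]q -> r) is false.
    At s0: []([]q -> r) requires []q -> r at every successor {s4}.
      At s4: []q -> r is true.
    So []([]q -> r) is true at s0.
Satisfying worlds: none.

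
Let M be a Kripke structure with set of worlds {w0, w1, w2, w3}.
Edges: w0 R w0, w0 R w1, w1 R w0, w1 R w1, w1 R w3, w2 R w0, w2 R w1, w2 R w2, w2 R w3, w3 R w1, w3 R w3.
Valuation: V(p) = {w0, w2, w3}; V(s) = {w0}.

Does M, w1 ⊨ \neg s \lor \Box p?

Yes

At w1: \neg s is true, \Box p is false, so \neg s \lor \Box p is true.
  At w1: \Box p requires p at every successor {w0, w1, w3}.
    p fails at w1, so \Box p is false at w1.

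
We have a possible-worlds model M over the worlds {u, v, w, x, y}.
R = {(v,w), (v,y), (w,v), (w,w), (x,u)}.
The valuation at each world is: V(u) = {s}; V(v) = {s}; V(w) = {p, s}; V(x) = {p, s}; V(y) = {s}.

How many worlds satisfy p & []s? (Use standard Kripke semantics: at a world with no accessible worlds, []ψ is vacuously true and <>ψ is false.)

2

Recall that []ψ holds at a world iff ψ holds at every accessible world, and <>ψ holds iff ψ holds at some accessible world.
Let φ = p & []s. Evaluate φ at each world:
  u (successors ∅): φ is false.
  v (successors {w, y}): φ is false.
  w (successors {v, w}): φ is true.
  x (successors {u}): φ is true.
  y (successors ∅): φ is false.
For instance, at x:
  At x: p is true, []s is true, so p & []s is true.
    At x: []s requires s at every successor {u}.
      At u: s is true.
    So []s is true at x.
Satisfying worlds: {w, x}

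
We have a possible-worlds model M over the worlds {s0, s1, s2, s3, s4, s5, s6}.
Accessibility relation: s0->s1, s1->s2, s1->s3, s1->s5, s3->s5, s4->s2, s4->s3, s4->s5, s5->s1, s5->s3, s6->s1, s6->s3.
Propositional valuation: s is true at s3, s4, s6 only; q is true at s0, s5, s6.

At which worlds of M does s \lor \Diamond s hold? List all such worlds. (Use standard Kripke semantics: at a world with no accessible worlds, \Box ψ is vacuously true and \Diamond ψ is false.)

s1, s3, s4, s5, s6

Let φ = s \lor \Diamond s. Evaluate φ at each world:
  s0 (successors {s1}): φ is false.
  s1 (successors {s2, s3, s5}): φ is true.
  s2 (successors ∅): φ is false.
  s3 (successors {s5}): φ is true.
  s4 (successors {s2, s3, s5}): φ is true.
  s5 (successors {s1, s3}): φ is true.
  s6 (successors {s1, s3}): φ is true.
For instance, at s6:
  At s6: s is true, \Diamond s is true, so s \lor \Diamond s is true.
    At s6: \Diamond s requires s at some successor in {s1, s3}.
      s holds at s3, so \Diamond s is true at s6.
Satisfying worlds: {s1, s3, s4, s5, s6}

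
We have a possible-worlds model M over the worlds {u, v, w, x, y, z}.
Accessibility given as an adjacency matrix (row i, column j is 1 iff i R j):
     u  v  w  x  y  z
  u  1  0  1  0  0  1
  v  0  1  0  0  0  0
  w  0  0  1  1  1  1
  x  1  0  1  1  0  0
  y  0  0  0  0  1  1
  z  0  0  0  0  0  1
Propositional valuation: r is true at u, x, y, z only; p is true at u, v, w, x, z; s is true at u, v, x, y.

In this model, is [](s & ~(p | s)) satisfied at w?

At w: [](s & ~(p | s)) requires s & ~(p | s) at every successor {w, x, y, z}.
  s & ~(p | s) fails at w, so [](s & ~(p | s)) is false at w.

No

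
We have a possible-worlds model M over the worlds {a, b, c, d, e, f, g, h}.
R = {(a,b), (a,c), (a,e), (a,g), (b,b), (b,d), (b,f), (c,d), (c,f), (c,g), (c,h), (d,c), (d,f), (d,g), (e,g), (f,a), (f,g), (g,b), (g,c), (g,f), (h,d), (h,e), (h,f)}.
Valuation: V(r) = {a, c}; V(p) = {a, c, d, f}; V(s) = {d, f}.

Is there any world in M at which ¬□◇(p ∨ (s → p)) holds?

Let φ = ¬□◇(p ∨ (s → p)). Evaluate φ at each world:
  a (successors {b, c, e, g}): φ is false.
  b (successors {b, d, f}): φ is false.
  c (successors {d, f, g, h}): φ is false.
  d (successors {c, f, g}): φ is false.
  e (successors {g}): φ is false.
  f (successors {a, g}): φ is false.
  g (successors {b, c, f}): φ is false.
  h (successors {d, e, f}): φ is false.
For instance, at e:
  At e: □◇(p ∨ (s → p)) is true, so ¬□◇(p ∨ (s → p)) is false.
    At e: □◇(p ∨ (s → p)) requires ◇(p ∨ (s → p)) at every successor {g}.
      At g: ◇(p ∨ (s → p)) is true.
    So □◇(p ∨ (s → p)) is true at e.

No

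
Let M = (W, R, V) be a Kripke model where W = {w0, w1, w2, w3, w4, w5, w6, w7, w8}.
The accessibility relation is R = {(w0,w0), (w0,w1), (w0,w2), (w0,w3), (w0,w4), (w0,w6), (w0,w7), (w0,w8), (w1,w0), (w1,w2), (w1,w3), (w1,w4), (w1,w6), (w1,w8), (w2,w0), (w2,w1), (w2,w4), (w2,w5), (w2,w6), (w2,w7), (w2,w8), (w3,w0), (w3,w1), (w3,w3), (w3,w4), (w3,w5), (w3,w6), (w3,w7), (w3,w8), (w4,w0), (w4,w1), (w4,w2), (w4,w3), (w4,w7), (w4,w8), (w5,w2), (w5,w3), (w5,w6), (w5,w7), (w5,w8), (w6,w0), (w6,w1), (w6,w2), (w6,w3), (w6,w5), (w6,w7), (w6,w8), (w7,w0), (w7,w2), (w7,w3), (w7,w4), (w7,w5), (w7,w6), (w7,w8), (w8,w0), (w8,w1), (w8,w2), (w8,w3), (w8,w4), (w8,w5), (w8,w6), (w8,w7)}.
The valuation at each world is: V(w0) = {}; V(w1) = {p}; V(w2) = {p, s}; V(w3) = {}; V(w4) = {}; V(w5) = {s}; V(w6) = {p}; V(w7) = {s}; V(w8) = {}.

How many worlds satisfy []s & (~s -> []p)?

Recall that []ψ holds at a world iff ψ holds at every accessible world, and <>ψ holds iff ψ holds at some accessible world.
Let φ = []s & (~s -> []p). Evaluate φ at each world:
  w0 (successors {w0, w1, w2, w3, w4, w6, w7, w8}): φ is false.
  w1 (successors {w0, w2, w3, w4, w6, w8}): φ is false.
  w2 (successors {w0, w1, w4, w5, w6, w7, w8}): φ is false.
  w3 (successors {w0, w1, w3, w4, w5, w6, w7, w8}): φ is false.
  w4 (successors {w0, w1, w2, w3, w7, w8}): φ is false.
  w5 (successors {w2, w3, w6, w7, w8}): φ is false.
  w6 (successors {w0, w1, w2, w3, w5, w7, w8}): φ is false.
  w7 (successors {w0, w2, w3, w4, w5, w6, w8}): φ is false.
  w8 (successors {w0, w1, w2, w3, w4, w5, w6, w7}): φ is false.
For instance, at w4:
  At w4: []s is false, ~s -> []p is false, so []s & (~s -> []p) is false.
    At w4: []s requires s at every successor {w0, w1, w2, w3, w7, w8}.
      s fails at w0, so []s is false at w4.
    At w4: ~s is true, []p is false, so ~s -> []p is false.
      At w4: []p requires p at every successor {w0, w1, w2, w3, w7, w8}.
        p fails at w0, so []p is false at w4.
Satisfying worlds: none.

0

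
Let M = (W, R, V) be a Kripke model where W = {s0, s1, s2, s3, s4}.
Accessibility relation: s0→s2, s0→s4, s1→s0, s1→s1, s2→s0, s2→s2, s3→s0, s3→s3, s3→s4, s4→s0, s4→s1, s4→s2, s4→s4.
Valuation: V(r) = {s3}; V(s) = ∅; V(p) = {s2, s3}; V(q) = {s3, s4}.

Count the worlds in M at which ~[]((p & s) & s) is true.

Let φ = ~[]((p & s) & s). Evaluate φ at each world:
  s0 (successors {s2, s4}): φ is true.
  s1 (successors {s0, s1}): φ is true.
  s2 (successors {s0, s2}): φ is true.
  s3 (successors {s0, s3, s4}): φ is true.
  s4 (successors {s0, s1, s2, s4}): φ is true.
For instance, at s1:
  At s1: []((p & s) & s) is false, so ~[]((p & s) & s) is true.
    At s1: []((p & s) & s) requires (p & s) & s at every successor {s0, s1}.
      (p & s) & s fails at s0, so []((p & s) & s) is false at s1.
Satisfying worlds: {s0, s1, s2, s3, s4}

5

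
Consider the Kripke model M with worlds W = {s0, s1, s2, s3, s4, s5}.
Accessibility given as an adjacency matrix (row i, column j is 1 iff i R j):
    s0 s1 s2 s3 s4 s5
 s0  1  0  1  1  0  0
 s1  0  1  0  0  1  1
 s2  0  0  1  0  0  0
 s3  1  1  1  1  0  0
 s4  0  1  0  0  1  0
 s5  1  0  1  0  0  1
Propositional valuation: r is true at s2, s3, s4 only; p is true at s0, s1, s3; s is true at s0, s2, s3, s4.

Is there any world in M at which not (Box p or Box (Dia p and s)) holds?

Let φ = not (Box p or Box (Dia p and s)). Evaluate φ at each world:
  s0 (successors {s0, s2, s3}): φ is true.
  s1 (successors {s1, s4, s5}): φ is true.
  s2 (successors {s2}): φ is true.
  s3 (successors {s0, s1, s2, s3}): φ is true.
  s4 (successors {s1, s4}): φ is true.
  s5 (successors {s0, s2, s5}): φ is true.
Detail at s0 (witness):
  At s0: Box p or Box (Dia p and s) is false, so not (Box p or Box (Dia p and s)) is true.
    At s0: Box p is false, Box (Dia p and s) is false, so Box p or Box (Dia p and s) is false.
      At s0: Box p requires p at every successor {s0, s2, s3}.
        p fails at s2, so Box p is false at s0.
      At s0: Box (Dia p and s) requires Dia p and s at every successor {s0, s2, s3}.
        Dia p and s fails at s2, so Box (Dia p and s) is false at s0.

Yes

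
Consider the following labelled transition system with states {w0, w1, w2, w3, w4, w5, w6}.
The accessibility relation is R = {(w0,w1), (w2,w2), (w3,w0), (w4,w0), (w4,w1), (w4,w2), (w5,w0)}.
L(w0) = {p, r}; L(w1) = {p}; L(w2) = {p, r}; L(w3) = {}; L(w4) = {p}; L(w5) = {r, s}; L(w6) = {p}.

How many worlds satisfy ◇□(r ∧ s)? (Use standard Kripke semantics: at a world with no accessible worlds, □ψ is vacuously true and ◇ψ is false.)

2

Let φ = ◇□(r ∧ s). Evaluate φ at each world:
  w0 (successors {w1}): φ is true.
  w1 (successors ∅): φ is false.
  w2 (successors {w2}): φ is false.
  w3 (successors {w0}): φ is false.
  w4 (successors {w0, w1, w2}): φ is true.
  w5 (successors {w0}): φ is false.
  w6 (successors ∅): φ is false.
For instance, at w4:
  At w4: ◇□(r ∧ s) requires □(r ∧ s) at some successor in {w0, w1, w2}.
    □(r ∧ s) holds at w1, so ◇□(r ∧ s) is true at w4.
      At w1: no accessible worlds, so □(r ∧ s) holds vacuously.
Satisfying worlds: {w0, w4}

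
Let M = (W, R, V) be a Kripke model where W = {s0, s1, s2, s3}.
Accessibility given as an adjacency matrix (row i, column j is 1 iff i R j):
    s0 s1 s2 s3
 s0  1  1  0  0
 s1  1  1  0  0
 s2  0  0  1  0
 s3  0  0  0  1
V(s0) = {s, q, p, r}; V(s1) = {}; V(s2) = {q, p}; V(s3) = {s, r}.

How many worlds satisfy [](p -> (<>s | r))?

3

Let φ = [](p -> (<>s | r)). Evaluate φ at each world:
  s0 (successors {s0, s1}): φ is true.
  s1 (successors {s0, s1}): φ is true.
  s2 (successors {s2}): φ is false.
  s3 (successors {s3}): φ is true.
For instance, at s0:
  At s0: [](p -> (<>s | r)) requires p -> (<>s | r) at every successor {s0, s1}.
      At s0: p is true, <>s | r is true, so p -> (<>s | r) is true.
      At s1: p is false, <>s | r is true, so p -> (<>s | r) is true.
  So [](p -> (<>s | r)) is true at s0.
Satisfying worlds: {s0, s1, s3}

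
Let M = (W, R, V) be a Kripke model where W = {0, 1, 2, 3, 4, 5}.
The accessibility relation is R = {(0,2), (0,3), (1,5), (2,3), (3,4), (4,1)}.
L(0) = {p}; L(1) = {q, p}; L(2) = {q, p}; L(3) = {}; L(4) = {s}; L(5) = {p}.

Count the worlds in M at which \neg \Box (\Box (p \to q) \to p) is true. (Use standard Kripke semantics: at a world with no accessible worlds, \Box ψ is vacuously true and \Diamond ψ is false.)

3

Let φ = \neg \Box (\Box (p \to q) \to p). Evaluate φ at each world:
  0 (successors {2, 3}): φ is true.
  1 (successors {5}): φ is false.
  2 (successors {3}): φ is true.
  3 (successors {4}): φ is true.
  4 (successors {1}): φ is false.
  5 (successors ∅): φ is false.
For instance, at 1:
  At 1: \Box (\Box (p \to q) \to p) is true, so \neg \Box (\Box (p \to q) \to p) is false.
    At 1: \Box (\Box (p \to q) \to p) requires \Box (p \to q) \to p at every successor {5}.
      At 5: \Box (p \to q) \to p is true.
    So \Box (\Box (p \to q) \to p) is true at 1.
Satisfying worlds: {0, 2, 3}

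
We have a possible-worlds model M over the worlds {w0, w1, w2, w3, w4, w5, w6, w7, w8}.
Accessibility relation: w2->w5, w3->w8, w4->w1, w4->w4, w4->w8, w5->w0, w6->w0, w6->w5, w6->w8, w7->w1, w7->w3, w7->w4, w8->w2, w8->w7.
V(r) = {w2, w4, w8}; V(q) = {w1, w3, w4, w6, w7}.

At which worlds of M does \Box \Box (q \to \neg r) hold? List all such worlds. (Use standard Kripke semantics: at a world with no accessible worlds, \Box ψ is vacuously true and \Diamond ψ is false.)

Let φ = \Box \Box (q \to \neg r). Evaluate φ at each world:
  w0 (successors ∅): φ is true.
  w1 (successors ∅): φ is true.
  w2 (successors {w5}): φ is true.
  w3 (successors {w8}): φ is true.
  w4 (successors {w1, w4, w8}): φ is false.
  w5 (successors {w0}): φ is true.
  w6 (successors {w0, w5, w8}): φ is true.
  w7 (successors {w1, w3, w4}): φ is false.
  w8 (successors {w2, w7}): φ is false.
For instance, at w6:
  At w6: \Box \Box (q \to \neg r) requires \Box (q \to \neg r) at every successor {w0, w5, w8}.
      At w0: no accessible worlds, so \Box (q \to \neg r) holds vacuously.
      At w5: \Box (q \to \neg r) requires q \to \neg r at every successor {w0}.
        At w0: q \to \neg r is true.
      So \Box (q \to \neg r) is true at w5.
      At w8: \Box (q \to \neg r) requires q \to \neg r at every successor {w2, w7}.
        At w2: q \to \neg r is true.
        At w7: q \to \neg r is true.
      So \Box (q \to \neg r) is true at w8.
  So \Box \Box (q \to \neg r) is true at w6.
Satisfying worlds: {w0, w1, w2, w3, w5, w6}

w0, w1, w2, w3, w5, w6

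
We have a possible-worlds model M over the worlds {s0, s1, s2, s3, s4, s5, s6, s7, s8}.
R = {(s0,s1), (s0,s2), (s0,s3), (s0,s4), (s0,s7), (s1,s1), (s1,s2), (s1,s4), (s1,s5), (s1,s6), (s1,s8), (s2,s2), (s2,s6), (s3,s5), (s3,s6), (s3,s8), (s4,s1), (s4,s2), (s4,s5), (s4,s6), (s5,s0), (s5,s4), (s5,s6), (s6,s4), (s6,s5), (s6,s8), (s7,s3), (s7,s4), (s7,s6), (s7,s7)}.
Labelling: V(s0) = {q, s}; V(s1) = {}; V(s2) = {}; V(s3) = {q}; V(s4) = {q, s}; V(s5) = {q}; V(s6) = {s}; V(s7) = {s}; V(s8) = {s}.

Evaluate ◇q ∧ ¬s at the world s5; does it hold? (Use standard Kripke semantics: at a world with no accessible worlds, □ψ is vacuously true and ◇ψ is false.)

At s5: ◇q is true, ¬s is true, so ◇q ∧ ¬s is true.
  At s5: ◇q requires q at some successor in {s0, s4, s6}.
    q holds at s0, so ◇q is true at s5.

Yes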